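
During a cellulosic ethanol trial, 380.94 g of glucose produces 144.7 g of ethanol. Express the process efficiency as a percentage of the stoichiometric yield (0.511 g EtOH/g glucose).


Fermentation efficiency = (actual / (0.511 * glucose)) * 100
= (144.7 / (0.511 * 380.94)) * 100
= 74.3346%

74.3346%


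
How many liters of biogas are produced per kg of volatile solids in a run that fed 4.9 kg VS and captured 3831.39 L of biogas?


Y = V / VS
= 3831.39 / 4.9
= 781.9163 L/kg VS

781.9163 L/kg VS


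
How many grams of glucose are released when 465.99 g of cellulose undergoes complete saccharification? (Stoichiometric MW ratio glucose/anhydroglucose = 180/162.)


glucose = cellulose * 180/162
= 465.99 * 180/162
= 517.7667 g

517.7667 g


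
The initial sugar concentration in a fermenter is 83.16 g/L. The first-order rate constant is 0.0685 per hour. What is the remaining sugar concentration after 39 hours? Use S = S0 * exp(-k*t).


S = S0 * exp(-k * t)
S = 83.16 * exp(-0.0685 * 39)
S = 5.7504 g/L

5.7504 g/L


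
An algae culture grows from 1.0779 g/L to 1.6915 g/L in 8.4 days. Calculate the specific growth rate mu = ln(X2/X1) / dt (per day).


mu = ln(X2/X1) / dt
= ln(1.6915/1.0779) / 8.4
= 0.0536 per day

0.0536 per day


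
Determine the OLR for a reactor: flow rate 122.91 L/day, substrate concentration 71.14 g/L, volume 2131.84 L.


OLR = Q * S / V
= 122.91 * 71.14 / 2131.84
= 4.1015 g/L/day

4.1015 g/L/day


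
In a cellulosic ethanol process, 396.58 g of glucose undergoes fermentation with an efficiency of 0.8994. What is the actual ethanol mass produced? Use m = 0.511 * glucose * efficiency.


Actual ethanol: m = 0.511 * 396.58 * 0.8994
m = 182.2656 g

182.2656 g


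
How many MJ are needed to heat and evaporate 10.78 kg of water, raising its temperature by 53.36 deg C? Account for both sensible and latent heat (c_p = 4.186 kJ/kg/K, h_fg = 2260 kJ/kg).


E = m_water * (4.186 * dT + 2260) / 1000
= 10.78 * (4.186 * 53.36 + 2260) / 1000
= 26.7707 MJ

26.7707 MJ


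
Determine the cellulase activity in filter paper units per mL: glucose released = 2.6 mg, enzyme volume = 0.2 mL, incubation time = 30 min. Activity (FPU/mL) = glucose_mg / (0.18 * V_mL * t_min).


Activity = glucose_mg / (0.18 mg/umol * V_mL * t_min)
= 2.6 / (0.18 * 0.2 * 30)
= 2.4074 FPU/mL

2.4074 FPU/mL


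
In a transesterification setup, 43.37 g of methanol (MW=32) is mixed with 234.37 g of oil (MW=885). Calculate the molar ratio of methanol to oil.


Molar ratio = n_MeOH / n_oil = (MeOH/32) / (oil/885) = (MeOH * 885) / (32 * oil)
= (43.37 * 885) / (32 * 234.37)
= 5.1178

5.1178


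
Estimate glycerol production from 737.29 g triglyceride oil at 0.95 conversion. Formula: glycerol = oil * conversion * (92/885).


glycerol = oil * conv * (92/885)
= 737.29 * 0.95 * 92 / 885
= 72.8126 g

72.8126 g


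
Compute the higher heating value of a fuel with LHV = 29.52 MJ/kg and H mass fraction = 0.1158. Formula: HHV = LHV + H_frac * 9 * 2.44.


HHV = LHV + H_frac * 9 * 2.44
= 29.52 + 0.1158 * 9 * 2.44
= 32.0630 MJ/kg

32.0630 MJ/kg


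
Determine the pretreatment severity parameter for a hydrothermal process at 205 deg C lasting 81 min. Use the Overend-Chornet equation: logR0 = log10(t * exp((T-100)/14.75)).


logR0 = log10(t * exp((T - 100) / 14.75))
= log10(81 * exp((205 - 100) / 14.75))
= 5.0001

5.0001


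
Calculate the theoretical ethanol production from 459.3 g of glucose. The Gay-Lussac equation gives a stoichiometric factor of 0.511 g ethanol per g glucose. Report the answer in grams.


Theoretical ethanol yield: m_EtOH = 0.511 * m_glucose
m_EtOH = 0.511 * 459.3 = 234.7023 g

234.7023 g


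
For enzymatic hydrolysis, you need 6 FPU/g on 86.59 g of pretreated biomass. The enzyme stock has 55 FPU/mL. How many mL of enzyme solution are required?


V = dosage * m_sub / activity
V = 6 * 86.59 / 55
V = 9.4462 mL

9.4462 mL


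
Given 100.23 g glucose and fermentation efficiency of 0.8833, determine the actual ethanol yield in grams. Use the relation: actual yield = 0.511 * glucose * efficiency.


Actual ethanol: m = 0.511 * 100.23 * 0.8833
m = 45.2404 g

45.2404 g


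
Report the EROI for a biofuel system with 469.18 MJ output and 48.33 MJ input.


EROI = E_out / E_in
= 469.18 / 48.33
= 9.7078

9.7078


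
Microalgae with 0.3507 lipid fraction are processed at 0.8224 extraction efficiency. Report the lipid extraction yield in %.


Y = lipid_content * extraction_eff * 100
= 0.3507 * 0.8224 * 100
= 28.8416%

28.8416%


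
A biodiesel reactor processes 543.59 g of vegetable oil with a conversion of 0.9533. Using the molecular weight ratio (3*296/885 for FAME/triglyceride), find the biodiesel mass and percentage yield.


m_FAME = oil * conv * (3 * 296 / 885) = oil * conv * (888/885)
= 543.59 * 0.9533 * 888 / 885
= 519.9610 g
Y = m_FAME / oil * 100 = conv * (888/885) * 100
= 0.9533 * 888 / 885 * 100
= 95.65%

519.9610 g FAME; Y = 95.65%


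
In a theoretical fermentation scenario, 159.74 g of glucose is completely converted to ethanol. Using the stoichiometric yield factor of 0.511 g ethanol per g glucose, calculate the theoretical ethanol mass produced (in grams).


Theoretical ethanol yield: m_EtOH = 0.511 * m_glucose
m_EtOH = 0.511 * 159.74 = 81.6271 g

81.6271 g


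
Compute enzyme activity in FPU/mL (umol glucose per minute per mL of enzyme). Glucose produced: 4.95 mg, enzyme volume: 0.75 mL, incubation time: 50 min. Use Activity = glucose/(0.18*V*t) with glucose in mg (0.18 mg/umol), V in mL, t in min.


Activity = glucose_mg / (0.18 mg/umol * V_mL * t_min)
= 4.95 / (0.18 * 0.75 * 50)
= 0.7333 FPU/mL

0.7333 FPU/mL


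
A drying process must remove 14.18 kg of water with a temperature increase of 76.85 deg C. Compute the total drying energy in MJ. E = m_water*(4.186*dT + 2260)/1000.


E = m_water * (4.186 * dT + 2260) / 1000
= 14.18 * (4.186 * 76.85 + 2260) / 1000
= 36.6084 MJ

36.6084 MJ


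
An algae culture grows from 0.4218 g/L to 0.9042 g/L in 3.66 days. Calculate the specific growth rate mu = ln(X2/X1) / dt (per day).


mu = ln(X2/X1) / dt
= ln(0.9042/0.4218) / 3.66
= 0.2083 per day

0.2083 per day


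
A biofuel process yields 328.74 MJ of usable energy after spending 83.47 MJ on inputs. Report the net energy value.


NEV = E_out - E_in
= 328.74 - 83.47
= 245.2700 MJ

245.2700 MJ


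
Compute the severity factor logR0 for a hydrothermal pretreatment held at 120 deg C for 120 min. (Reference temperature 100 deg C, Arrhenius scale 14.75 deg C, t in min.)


logR0 = log10(t * exp((T - 100) / 14.75))
= log10(120 * exp((120 - 100) / 14.75))
= 2.6681

2.6681


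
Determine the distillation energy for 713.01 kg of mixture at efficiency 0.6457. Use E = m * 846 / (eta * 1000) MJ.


E = m * 846 / (eta * 1000)
= 713.01 * 846 / (0.6457 * 1000)
= 934.1900 MJ

934.1900 MJ


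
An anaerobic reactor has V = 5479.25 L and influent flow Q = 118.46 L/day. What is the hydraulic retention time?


HRT = V / Q
= 5479.25 / 118.46
= 46.2540 days

46.2540 days


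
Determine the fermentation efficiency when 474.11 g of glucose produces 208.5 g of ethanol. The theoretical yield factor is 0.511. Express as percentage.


Fermentation efficiency = (actual / (0.511 * glucose)) * 100
= (208.5 / (0.511 * 474.11)) * 100
= 86.0609%

86.0609%


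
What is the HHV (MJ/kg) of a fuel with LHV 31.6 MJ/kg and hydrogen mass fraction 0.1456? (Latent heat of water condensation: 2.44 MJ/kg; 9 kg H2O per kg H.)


HHV = LHV + H_frac * 9 * 2.44
= 31.6 + 0.1456 * 9 * 2.44
= 34.7974 MJ/kg

34.7974 MJ/kg


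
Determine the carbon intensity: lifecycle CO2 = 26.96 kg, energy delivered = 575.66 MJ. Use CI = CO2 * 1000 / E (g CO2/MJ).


CI = CO2 * 1000 / E
= 26.96 * 1000 / 575.66
= 46.8332 g CO2/MJ

46.8332 g CO2/MJ


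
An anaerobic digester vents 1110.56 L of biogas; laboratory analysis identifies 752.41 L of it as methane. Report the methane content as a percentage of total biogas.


CH4% = V_CH4 / V_total * 100
= 752.41 / 1110.56 * 100
= 67.7505%

67.7505%


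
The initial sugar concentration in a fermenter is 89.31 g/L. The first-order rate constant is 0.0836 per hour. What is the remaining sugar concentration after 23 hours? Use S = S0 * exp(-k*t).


S = S0 * exp(-k * t)
S = 89.31 * exp(-0.0836 * 23)
S = 13.0569 g/L

13.0569 g/L


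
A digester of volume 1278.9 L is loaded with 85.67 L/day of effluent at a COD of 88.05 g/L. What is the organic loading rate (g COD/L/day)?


OLR = Q * S / V
= 85.67 * 88.05 / 1278.9
= 5.8982 g/L/day

5.8982 g/L/day


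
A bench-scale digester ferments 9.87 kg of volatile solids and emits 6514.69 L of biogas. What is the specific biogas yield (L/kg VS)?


Y = V / VS
= 6514.69 / 9.87
= 660.0496 L/kg VS

660.0496 L/kg VS


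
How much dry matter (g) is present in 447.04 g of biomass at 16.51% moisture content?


Wd = Ww * (1 - MC/100)
= 447.04 * (1 - 16.51/100)
= 373.2337 g

373.2337 g


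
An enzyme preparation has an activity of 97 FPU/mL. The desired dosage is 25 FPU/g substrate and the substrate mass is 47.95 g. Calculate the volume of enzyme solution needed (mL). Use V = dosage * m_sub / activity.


V = dosage * m_sub / activity
V = 25 * 47.95 / 97
V = 12.3582 mL

12.3582 mL


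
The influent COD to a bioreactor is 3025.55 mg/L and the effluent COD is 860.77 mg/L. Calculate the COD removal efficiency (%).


eta = (COD_in - COD_out) / COD_in * 100
= (3025.55 - 860.77) / 3025.55 * 100
= 71.5500%

71.5500%


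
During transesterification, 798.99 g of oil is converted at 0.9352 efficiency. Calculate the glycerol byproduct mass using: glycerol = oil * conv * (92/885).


glycerol = oil * conv * (92/885)
= 798.99 * 0.9352 * 92 / 885
= 77.6766 g

77.6766 g


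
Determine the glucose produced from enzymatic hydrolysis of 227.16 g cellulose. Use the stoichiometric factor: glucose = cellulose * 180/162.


glucose = cellulose * 180/162
= 227.16 * 180/162
= 252.4000 g

252.4000 g


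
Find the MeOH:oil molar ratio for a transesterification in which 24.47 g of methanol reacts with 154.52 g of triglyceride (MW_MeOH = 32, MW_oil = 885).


Molar ratio = n_MeOH / n_oil = (MeOH/32) / (oil/885) = (MeOH * 885) / (32 * oil)
= (24.47 * 885) / (32 * 154.52)
= 4.3797

4.3797


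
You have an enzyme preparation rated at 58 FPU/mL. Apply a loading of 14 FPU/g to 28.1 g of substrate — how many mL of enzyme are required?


V = dosage * m_sub / activity
V = 14 * 28.1 / 58
V = 6.7828 mL

6.7828 mL


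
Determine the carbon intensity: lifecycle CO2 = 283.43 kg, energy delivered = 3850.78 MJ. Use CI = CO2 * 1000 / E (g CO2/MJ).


CI = CO2 * 1000 / E
= 283.43 * 1000 / 3850.78
= 73.6033 g CO2/MJ

73.6033 g CO2/MJ


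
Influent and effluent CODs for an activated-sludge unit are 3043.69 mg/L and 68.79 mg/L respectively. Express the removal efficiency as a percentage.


eta = (COD_in - COD_out) / COD_in * 100
= (3043.69 - 68.79) / 3043.69 * 100
= 97.7399%

97.7399%


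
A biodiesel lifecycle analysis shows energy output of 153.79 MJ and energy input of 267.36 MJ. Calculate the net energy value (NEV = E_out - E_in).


NEV = E_out - E_in
= 153.79 - 267.36
= -113.5700 MJ

-113.5700 MJ


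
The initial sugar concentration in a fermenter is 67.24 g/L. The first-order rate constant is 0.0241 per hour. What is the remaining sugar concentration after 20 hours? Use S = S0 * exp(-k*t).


S = S0 * exp(-k * t)
S = 67.24 * exp(-0.0241 * 20)
S = 41.5239 g/L

41.5239 g/L


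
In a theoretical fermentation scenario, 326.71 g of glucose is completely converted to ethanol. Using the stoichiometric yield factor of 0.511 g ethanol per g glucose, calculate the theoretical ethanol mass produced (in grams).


Theoretical ethanol yield: m_EtOH = 0.511 * m_glucose
m_EtOH = 0.511 * 326.71 = 166.9488 g

166.9488 g


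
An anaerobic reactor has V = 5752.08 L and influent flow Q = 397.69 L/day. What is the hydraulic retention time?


HRT = V / Q
= 5752.08 / 397.69
= 14.4637 days

14.4637 days


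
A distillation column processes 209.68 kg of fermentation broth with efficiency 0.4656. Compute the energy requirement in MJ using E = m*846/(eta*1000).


E = m * 846 / (eta * 1000)
= 209.68 * 846 / (0.4656 * 1000)
= 380.9907 MJ

380.9907 MJ


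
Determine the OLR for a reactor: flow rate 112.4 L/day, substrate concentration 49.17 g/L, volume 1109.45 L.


OLR = Q * S / V
= 112.4 * 49.17 / 1109.45
= 4.9815 g/L/day

4.9815 g/L/day


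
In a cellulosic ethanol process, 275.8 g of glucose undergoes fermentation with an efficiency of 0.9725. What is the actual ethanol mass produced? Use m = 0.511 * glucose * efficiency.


Actual ethanol: m = 0.511 * 275.8 * 0.9725
m = 137.0581 g

137.0581 g


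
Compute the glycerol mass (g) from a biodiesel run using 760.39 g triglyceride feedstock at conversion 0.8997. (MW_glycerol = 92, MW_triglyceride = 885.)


glycerol = oil * conv * (92/885)
= 760.39 * 0.8997 * 92 / 885
= 71.1179 g

71.1179 g


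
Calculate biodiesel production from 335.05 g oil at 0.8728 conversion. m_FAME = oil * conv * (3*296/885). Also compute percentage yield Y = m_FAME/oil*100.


m_FAME = oil * conv * (3 * 296 / 885) = oil * conv * (888/885)
= 335.05 * 0.8728 * 888 / 885
= 293.4229 g
Y = m_FAME / oil * 100 = conv * (888/885) * 100
= 0.8728 * 888 / 885 * 100
= 87.58%

293.4229 g FAME; Y = 87.58%


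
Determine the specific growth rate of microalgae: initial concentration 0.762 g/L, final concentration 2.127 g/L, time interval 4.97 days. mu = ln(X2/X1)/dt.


mu = ln(X2/X1) / dt
= ln(2.127/0.762) / 4.97
= 0.2065 per day

0.2065 per day


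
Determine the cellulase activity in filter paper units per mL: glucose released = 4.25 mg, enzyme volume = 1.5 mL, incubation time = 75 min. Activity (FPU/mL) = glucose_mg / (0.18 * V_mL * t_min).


Activity = glucose_mg / (0.18 mg/umol * V_mL * t_min)
= 4.25 / (0.18 * 1.5 * 75)
= 0.2099 FPU/mL

0.2099 FPU/mL


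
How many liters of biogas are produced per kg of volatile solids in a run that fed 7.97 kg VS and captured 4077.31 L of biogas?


Y = V / VS
= 4077.31 / 7.97
= 511.5822 L/kg VS

511.5822 L/kg VS


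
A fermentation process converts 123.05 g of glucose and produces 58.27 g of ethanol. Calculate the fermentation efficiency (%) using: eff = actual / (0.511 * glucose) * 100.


Fermentation efficiency = (actual / (0.511 * glucose)) * 100
= (58.27 / (0.511 * 123.05)) * 100
= 92.6707%

92.6707%


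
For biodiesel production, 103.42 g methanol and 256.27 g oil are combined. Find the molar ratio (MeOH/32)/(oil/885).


Molar ratio = n_MeOH / n_oil = (MeOH/32) / (oil/885) = (MeOH * 885) / (32 * oil)
= (103.42 * 885) / (32 * 256.27)
= 11.1609

11.1609


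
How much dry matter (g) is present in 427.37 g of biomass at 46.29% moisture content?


Wd = Ww * (1 - MC/100)
= 427.37 * (1 - 46.29/100)
= 229.5404 g

229.5404 g


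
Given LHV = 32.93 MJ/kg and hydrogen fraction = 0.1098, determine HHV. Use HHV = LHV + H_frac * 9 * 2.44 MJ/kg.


HHV = LHV + H_frac * 9 * 2.44
= 32.93 + 0.1098 * 9 * 2.44
= 35.3412 MJ/kg

35.3412 MJ/kg


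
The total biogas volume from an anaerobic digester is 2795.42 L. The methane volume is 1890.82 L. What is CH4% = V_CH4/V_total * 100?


CH4% = V_CH4 / V_total * 100
= 1890.82 / 2795.42 * 100
= 67.6399%

67.6399%


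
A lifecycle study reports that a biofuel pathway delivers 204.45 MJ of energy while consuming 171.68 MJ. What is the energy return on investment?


EROI = E_out / E_in
= 204.45 / 171.68
= 1.1909

1.1909


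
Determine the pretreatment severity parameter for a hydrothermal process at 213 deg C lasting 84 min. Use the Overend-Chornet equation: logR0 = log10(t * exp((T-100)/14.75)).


logR0 = log10(t * exp((T - 100) / 14.75))
= log10(84 * exp((213 - 100) / 14.75))
= 5.2514

5.2514


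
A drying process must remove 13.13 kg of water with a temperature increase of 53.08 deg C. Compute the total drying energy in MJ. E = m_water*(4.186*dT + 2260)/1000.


E = m_water * (4.186 * dT + 2260) / 1000
= 13.13 * (4.186 * 53.08 + 2260) / 1000
= 32.5912 MJ

32.5912 MJ


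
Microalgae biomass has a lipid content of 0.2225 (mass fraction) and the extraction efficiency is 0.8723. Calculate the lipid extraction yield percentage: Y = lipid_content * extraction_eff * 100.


Y = lipid_content * extraction_eff * 100
= 0.2225 * 0.8723 * 100
= 19.4087%

19.4087%


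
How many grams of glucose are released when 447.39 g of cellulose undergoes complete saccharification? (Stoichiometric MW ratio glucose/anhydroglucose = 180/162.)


glucose = cellulose * 180/162
= 447.39 * 180/162
= 497.1000 g

497.1000 g


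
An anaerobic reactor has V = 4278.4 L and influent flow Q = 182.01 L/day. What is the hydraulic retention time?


HRT = V / Q
= 4278.4 / 182.01
= 23.5064 days

23.5064 days


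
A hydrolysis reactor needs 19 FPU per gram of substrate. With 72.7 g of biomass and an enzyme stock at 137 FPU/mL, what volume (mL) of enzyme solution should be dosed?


V = dosage * m_sub / activity
V = 19 * 72.7 / 137
V = 10.0825 mL

10.0825 mL


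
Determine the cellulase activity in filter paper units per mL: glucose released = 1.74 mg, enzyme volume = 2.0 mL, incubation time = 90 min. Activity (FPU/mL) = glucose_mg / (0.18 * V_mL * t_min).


Activity = glucose_mg / (0.18 mg/umol * V_mL * t_min)
= 1.74 / (0.18 * 2.0 * 90)
= 0.0537 FPU/mL

0.0537 FPU/mL


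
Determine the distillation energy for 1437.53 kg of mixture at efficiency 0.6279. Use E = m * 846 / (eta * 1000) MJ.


E = m * 846 / (eta * 1000)
= 1437.53 * 846 / (0.6279 * 1000)
= 1936.8536 MJ

1936.8536 MJ


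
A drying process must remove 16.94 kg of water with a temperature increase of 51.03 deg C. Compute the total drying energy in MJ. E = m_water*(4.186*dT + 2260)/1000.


E = m_water * (4.186 * dT + 2260) / 1000
= 16.94 * (4.186 * 51.03 + 2260) / 1000
= 41.9030 MJ

41.9030 MJ


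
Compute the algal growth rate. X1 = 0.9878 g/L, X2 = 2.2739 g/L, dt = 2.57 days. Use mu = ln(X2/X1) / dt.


mu = ln(X2/X1) / dt
= ln(2.2739/0.9878) / 2.57
= 0.3244 per day

0.3244 per day


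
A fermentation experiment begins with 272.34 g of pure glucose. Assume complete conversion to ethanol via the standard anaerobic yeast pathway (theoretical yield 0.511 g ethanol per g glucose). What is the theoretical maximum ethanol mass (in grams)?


Theoretical ethanol yield: m_EtOH = 0.511 * m_glucose
m_EtOH = 0.511 * 272.34 = 139.1657 g

139.1657 g


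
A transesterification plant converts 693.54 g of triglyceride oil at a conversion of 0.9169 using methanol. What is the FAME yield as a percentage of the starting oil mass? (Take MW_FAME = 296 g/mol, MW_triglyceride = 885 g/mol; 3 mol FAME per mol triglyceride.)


m_FAME = oil * conv * (3 * 296 / 885) = oil * conv * (888/885)
= 693.54 * 0.9169 * 888 / 885
= 638.0624 g
Y = m_FAME / oil * 100 = conv * (888/885) * 100
= 0.9169 * 888 / 885 * 100
= 92.00%

92.00%


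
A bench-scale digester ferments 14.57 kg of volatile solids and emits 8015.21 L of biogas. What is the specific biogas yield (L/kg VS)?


Y = V / VS
= 8015.21 / 14.57
= 550.1174 L/kg VS

550.1174 L/kg VS


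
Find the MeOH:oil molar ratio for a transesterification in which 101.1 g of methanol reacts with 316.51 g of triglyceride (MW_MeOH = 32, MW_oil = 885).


Molar ratio = n_MeOH / n_oil = (MeOH/32) / (oil/885) = (MeOH * 885) / (32 * oil)
= (101.1 * 885) / (32 * 316.51)
= 8.8340

8.8340


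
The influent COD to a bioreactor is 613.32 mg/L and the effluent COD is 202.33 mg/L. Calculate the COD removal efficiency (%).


eta = (COD_in - COD_out) / COD_in * 100
= (613.32 - 202.33) / 613.32 * 100
= 67.0107%

67.0107%


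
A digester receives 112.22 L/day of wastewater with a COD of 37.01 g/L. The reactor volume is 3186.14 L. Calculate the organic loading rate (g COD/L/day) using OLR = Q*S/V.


OLR = Q * S / V
= 112.22 * 37.01 / 3186.14
= 1.3035 g/L/day

1.3035 g/L/day


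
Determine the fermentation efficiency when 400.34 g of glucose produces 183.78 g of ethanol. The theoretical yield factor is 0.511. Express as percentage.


Fermentation efficiency = (actual / (0.511 * glucose)) * 100
= (183.78 / (0.511 * 400.34)) * 100
= 89.8356%

89.8356%


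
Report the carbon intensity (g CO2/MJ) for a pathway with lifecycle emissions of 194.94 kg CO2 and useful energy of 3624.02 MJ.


CI = CO2 * 1000 / E
= 194.94 * 1000 / 3624.02
= 53.7911 g CO2/MJ

53.7911 g CO2/MJ


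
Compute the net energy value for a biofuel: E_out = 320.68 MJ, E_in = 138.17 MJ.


NEV = E_out - E_in
= 320.68 - 138.17
= 182.5100 MJ

182.5100 MJ


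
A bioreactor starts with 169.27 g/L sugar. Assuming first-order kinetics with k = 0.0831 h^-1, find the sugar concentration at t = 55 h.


S = S0 * exp(-k * t)
S = 169.27 * exp(-0.0831 * 55)
S = 1.7524 g/L

1.7524 g/L


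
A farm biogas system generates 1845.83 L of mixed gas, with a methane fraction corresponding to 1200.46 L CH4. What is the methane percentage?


CH4% = V_CH4 / V_total * 100
= 1200.46 / 1845.83 * 100
= 65.0363%

65.0363%


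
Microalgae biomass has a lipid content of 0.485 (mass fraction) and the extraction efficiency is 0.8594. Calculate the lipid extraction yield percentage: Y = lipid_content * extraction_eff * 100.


Y = lipid_content * extraction_eff * 100
= 0.485 * 0.8594 * 100
= 41.6809%

41.6809%


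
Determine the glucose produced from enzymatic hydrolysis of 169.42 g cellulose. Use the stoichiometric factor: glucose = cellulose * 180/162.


glucose = cellulose * 180/162
= 169.42 * 180/162
= 188.2444 g

188.2444 g


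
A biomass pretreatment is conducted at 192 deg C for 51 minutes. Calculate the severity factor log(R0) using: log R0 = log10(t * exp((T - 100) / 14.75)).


logR0 = log10(t * exp((T - 100) / 14.75))
= log10(51 * exp((192 - 100) / 14.75))
= 4.4164

4.4164


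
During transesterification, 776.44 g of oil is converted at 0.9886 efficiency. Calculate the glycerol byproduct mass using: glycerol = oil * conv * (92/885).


glycerol = oil * conv * (92/885)
= 776.44 * 0.9886 * 92 / 885
= 79.7945 g

79.7945 g


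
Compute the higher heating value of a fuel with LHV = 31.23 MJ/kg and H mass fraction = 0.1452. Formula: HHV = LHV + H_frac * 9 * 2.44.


HHV = LHV + H_frac * 9 * 2.44
= 31.23 + 0.1452 * 9 * 2.44
= 34.4186 MJ/kg

34.4186 MJ/kg


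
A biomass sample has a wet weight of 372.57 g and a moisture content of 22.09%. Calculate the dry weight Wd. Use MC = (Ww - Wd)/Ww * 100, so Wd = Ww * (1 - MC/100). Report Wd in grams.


Wd = Ww * (1 - MC/100)
= 372.57 * (1 - 22.09/100)
= 290.2693 g

290.2693 g


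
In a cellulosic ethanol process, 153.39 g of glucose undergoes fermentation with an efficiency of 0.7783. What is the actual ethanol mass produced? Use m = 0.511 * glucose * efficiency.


Actual ethanol: m = 0.511 * 153.39 * 0.7783
m = 61.0049 g

61.0049 g


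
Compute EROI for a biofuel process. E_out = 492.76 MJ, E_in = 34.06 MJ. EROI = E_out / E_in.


EROI = E_out / E_in
= 492.76 / 34.06
= 14.4674

14.4674


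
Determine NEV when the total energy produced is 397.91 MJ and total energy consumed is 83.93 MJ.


NEV = E_out - E_in
= 397.91 - 83.93
= 313.9800 MJ

313.9800 MJ


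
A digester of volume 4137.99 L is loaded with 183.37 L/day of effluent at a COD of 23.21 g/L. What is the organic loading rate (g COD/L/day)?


OLR = Q * S / V
= 183.37 * 23.21 / 4137.99
= 1.0285 g/L/day

1.0285 g/L/day


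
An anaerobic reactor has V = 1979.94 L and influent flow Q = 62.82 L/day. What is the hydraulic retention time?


HRT = V / Q
= 1979.94 / 62.82
= 31.5177 days

31.5177 days


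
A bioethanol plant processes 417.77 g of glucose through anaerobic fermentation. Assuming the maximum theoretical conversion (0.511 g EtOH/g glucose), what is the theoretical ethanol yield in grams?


Theoretical ethanol yield: m_EtOH = 0.511 * m_glucose
m_EtOH = 0.511 * 417.77 = 213.4805 g

213.4805 g


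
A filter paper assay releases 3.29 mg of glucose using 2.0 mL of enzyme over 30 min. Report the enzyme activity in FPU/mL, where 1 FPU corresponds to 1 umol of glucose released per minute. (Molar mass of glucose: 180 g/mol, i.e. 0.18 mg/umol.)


Activity = glucose_mg / (0.18 mg/umol * V_mL * t_min)
= 3.29 / (0.18 * 2.0 * 30)
= 0.3046 FPU/mL

0.3046 FPU/mL


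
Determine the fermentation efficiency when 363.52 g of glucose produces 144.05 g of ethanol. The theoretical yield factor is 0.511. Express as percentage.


Fermentation efficiency = (actual / (0.511 * glucose)) * 100
= (144.05 / (0.511 * 363.52)) * 100
= 77.5468%

77.5468%


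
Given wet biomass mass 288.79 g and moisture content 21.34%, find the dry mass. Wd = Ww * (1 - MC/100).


Wd = Ww * (1 - MC/100)
= 288.79 * (1 - 21.34/100)
= 227.1622 g

227.1622 g


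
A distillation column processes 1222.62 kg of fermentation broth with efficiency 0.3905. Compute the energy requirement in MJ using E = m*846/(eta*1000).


E = m * 846 / (eta * 1000)
= 1222.62 * 846 / (0.3905 * 1000)
= 2648.7491 MJ

2648.7491 MJ


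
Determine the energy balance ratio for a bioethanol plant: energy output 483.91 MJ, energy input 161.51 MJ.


EROI = E_out / E_in
= 483.91 / 161.51
= 2.9962

2.9962


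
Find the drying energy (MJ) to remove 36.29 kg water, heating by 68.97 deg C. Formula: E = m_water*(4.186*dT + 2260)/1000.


E = m_water * (4.186 * dT + 2260) / 1000
= 36.29 * (4.186 * 68.97 + 2260) / 1000
= 92.4926 MJ

92.4926 MJ


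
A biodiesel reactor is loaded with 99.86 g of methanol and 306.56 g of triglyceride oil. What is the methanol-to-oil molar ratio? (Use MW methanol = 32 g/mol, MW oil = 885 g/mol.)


Molar ratio = n_MeOH / n_oil = (MeOH/32) / (oil/885) = (MeOH * 885) / (32 * oil)
= (99.86 * 885) / (32 * 306.56)
= 9.0089

9.0089


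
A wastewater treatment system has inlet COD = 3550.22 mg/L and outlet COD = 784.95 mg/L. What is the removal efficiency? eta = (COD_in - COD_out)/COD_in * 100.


eta = (COD_in - COD_out) / COD_in * 100
= (3550.22 - 784.95) / 3550.22 * 100
= 77.8901%

77.8901%


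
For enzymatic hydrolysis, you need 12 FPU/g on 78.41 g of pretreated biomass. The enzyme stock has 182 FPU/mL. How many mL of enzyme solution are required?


V = dosage * m_sub / activity
V = 12 * 78.41 / 182
V = 5.1699 mL

5.1699 mL


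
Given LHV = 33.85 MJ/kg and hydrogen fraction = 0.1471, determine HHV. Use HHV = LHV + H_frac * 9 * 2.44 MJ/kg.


HHV = LHV + H_frac * 9 * 2.44
= 33.85 + 0.1471 * 9 * 2.44
= 37.0803 MJ/kg

37.0803 MJ/kg


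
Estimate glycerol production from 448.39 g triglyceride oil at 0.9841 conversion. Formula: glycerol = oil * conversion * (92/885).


glycerol = oil * conv * (92/885)
= 448.39 * 0.9841 * 92 / 885
= 45.8712 g

45.8712 g


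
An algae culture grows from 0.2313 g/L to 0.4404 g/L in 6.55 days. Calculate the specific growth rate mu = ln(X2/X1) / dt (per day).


mu = ln(X2/X1) / dt
= ln(0.4404/0.2313) / 6.55
= 0.0983 per day

0.0983 per day


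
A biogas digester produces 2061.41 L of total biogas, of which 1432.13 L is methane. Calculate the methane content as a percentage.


CH4% = V_CH4 / V_total * 100
= 1432.13 / 2061.41 * 100
= 69.4733%

69.4733%


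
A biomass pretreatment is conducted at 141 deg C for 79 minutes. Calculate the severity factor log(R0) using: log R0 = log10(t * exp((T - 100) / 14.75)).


logR0 = log10(t * exp((T - 100) / 14.75))
= log10(79 * exp((141 - 100) / 14.75))
= 3.1048

3.1048


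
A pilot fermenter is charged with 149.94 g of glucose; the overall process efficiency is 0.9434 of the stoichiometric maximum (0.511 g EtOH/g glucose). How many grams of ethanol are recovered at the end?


Actual ethanol: m = 0.511 * 149.94 * 0.9434
m = 72.2827 g

72.2827 g


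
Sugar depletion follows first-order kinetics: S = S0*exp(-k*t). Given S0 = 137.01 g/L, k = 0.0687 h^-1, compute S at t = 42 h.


S = S0 * exp(-k * t)
S = 137.01 * exp(-0.0687 * 42)
S = 7.6496 g/L

7.6496 g/L


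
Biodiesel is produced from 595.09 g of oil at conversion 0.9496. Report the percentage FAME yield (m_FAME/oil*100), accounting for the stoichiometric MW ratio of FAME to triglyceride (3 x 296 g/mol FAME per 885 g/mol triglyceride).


m_FAME = oil * conv * (3 * 296 / 885) = oil * conv * (888/885)
= 595.09 * 0.9496 * 888 / 885
= 567.0130 g
Y = m_FAME / oil * 100 = conv * (888/885) * 100
= 0.9496 * 888 / 885 * 100
= 95.28%

95.28%


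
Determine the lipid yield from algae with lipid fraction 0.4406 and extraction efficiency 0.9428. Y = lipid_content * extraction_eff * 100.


Y = lipid_content * extraction_eff * 100
= 0.4406 * 0.9428 * 100
= 41.5398%

41.5398%


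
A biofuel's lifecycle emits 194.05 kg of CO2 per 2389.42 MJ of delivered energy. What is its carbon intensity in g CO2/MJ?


CI = CO2 * 1000 / E
= 194.05 * 1000 / 2389.42
= 81.2122 g CO2/MJ

81.2122 g CO2/MJ


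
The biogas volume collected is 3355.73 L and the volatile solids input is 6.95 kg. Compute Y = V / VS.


Y = V / VS
= 3355.73 / 6.95
= 482.8388 L/kg VS

482.8388 L/kg VS


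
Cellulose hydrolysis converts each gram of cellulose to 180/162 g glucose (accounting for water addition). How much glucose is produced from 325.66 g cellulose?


glucose = cellulose * 180/162
= 325.66 * 180/162
= 361.8444 g

361.8444 g


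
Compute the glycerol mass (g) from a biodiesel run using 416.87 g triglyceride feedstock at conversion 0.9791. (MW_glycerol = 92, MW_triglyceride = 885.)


glycerol = oil * conv * (92/885)
= 416.87 * 0.9791 * 92 / 885
= 42.4299 g

42.4299 g


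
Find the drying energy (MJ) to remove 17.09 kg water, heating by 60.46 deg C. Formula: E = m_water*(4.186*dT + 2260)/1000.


E = m_water * (4.186 * dT + 2260) / 1000
= 17.09 * (4.186 * 60.46 + 2260) / 1000
= 42.9486 MJ

42.9486 MJ


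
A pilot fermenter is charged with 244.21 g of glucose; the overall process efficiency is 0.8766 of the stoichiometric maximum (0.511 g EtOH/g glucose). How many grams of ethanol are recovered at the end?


Actual ethanol: m = 0.511 * 244.21 * 0.8766
m = 109.3921 g

109.3921 g


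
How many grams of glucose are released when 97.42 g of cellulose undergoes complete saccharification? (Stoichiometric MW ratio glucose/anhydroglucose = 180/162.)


glucose = cellulose * 180/162
= 97.42 * 180/162
= 108.2444 g

108.2444 g


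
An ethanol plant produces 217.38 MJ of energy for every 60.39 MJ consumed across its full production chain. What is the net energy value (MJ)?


NEV = E_out - E_in
= 217.38 - 60.39
= 156.9900 MJ

156.9900 MJ


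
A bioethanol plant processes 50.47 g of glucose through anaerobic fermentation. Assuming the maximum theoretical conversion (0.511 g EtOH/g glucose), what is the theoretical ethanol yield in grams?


Theoretical ethanol yield: m_EtOH = 0.511 * m_glucose
m_EtOH = 0.511 * 50.47 = 25.7902 g

25.7902 g


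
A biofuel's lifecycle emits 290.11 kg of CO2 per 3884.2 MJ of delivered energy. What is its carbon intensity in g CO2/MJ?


CI = CO2 * 1000 / E
= 290.11 * 1000 / 3884.2
= 74.6898 g CO2/MJ

74.6898 g CO2/MJ


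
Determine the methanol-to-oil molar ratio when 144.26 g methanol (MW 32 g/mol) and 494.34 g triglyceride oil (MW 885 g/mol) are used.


Molar ratio = n_MeOH / n_oil = (MeOH/32) / (oil/885) = (MeOH * 885) / (32 * oil)
= (144.26 * 885) / (32 * 494.34)
= 8.0707

8.0707


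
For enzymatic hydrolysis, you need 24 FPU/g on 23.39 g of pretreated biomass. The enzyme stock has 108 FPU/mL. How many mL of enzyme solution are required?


V = dosage * m_sub / activity
V = 24 * 23.39 / 108
V = 5.1978 mL

5.1978 mL


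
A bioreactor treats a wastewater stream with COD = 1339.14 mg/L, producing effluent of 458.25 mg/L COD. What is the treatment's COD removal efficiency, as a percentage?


eta = (COD_in - COD_out) / COD_in * 100
= (1339.14 - 458.25) / 1339.14 * 100
= 65.7803%

65.7803%


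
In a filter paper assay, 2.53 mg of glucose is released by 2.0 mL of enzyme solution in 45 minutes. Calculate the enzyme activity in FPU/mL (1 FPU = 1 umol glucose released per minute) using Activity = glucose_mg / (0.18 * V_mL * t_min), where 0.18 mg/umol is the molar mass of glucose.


Activity = glucose_mg / (0.18 mg/umol * V_mL * t_min)
= 2.53 / (0.18 * 2.0 * 45)
= 0.1562 FPU/mL

0.1562 FPU/mL


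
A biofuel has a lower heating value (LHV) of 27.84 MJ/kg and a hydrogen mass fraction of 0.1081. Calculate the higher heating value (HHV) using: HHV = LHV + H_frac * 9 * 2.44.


HHV = LHV + H_frac * 9 * 2.44
= 27.84 + 0.1081 * 9 * 2.44
= 30.2139 MJ/kg

30.2139 MJ/kg


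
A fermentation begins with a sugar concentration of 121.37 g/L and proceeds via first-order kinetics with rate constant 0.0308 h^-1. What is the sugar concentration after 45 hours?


S = S0 * exp(-k * t)
S = 121.37 * exp(-0.0308 * 45)
S = 30.3514 g/L

30.3514 g/L


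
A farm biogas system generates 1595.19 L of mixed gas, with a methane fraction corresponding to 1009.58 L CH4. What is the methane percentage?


CH4% = V_CH4 / V_total * 100
= 1009.58 / 1595.19 * 100
= 63.2890%

63.2890%


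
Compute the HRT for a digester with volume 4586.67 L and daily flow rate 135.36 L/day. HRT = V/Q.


HRT = V / Q
= 4586.67 / 135.36
= 33.8850 days

33.8850 days


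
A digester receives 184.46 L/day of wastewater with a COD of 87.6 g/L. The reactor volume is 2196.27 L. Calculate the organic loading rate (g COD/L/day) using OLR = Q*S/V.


OLR = Q * S / V
= 184.46 * 87.6 / 2196.27
= 7.3573 g/L/day

7.3573 g/L/day


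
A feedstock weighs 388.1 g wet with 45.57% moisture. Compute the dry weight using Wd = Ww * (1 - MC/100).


Wd = Ww * (1 - MC/100)
= 388.1 * (1 - 45.57/100)
= 211.2428 g

211.2428 g


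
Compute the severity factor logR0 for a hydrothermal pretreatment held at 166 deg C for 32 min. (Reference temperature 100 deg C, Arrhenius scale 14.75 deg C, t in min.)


logR0 = log10(t * exp((T - 100) / 14.75))
= log10(32 * exp((166 - 100) / 14.75))
= 3.4484

3.4484


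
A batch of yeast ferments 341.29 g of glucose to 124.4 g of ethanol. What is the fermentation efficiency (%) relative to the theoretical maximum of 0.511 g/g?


Fermentation efficiency = (actual / (0.511 * glucose)) * 100
= (124.4 / (0.511 * 341.29)) * 100
= 71.3306%

71.3306%


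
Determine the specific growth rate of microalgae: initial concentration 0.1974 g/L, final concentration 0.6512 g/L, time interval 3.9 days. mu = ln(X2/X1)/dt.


mu = ln(X2/X1) / dt
= ln(0.6512/0.1974) / 3.9
= 0.3060 per day

0.3060 per day


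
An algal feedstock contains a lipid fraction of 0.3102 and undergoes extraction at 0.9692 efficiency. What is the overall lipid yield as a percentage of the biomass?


Y = lipid_content * extraction_eff * 100
= 0.3102 * 0.9692 * 100
= 30.0646%

30.0646%


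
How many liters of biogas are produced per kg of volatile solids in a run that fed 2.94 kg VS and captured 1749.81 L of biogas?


Y = V / VS
= 1749.81 / 2.94
= 595.1735 L/kg VS

595.1735 L/kg VS


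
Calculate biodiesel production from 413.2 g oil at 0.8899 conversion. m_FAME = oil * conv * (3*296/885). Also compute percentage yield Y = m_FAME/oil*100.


m_FAME = oil * conv * (3 * 296 / 885) = oil * conv * (888/885)
= 413.2 * 0.8899 * 888 / 885
= 368.9531 g
Y = m_FAME / oil * 100 = conv * (888/885) * 100
= 0.8899 * 888 / 885 * 100
= 89.29%

368.9531 g FAME; Y = 89.29%


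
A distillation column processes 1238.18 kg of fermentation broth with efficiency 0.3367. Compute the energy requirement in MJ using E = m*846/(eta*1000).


E = m * 846 / (eta * 1000)
= 1238.18 * 846 / (0.3367 * 1000)
= 3111.0789 MJ

3111.0789 MJ


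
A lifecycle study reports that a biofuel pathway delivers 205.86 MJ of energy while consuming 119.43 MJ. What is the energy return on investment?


EROI = E_out / E_in
= 205.86 / 119.43
= 1.7237

1.7237


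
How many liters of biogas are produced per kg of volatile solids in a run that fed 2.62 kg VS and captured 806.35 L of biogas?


Y = V / VS
= 806.35 / 2.62
= 307.7672 L/kg VS

307.7672 L/kg VS


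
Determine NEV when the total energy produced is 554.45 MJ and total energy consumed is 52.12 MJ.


NEV = E_out - E_in
= 554.45 - 52.12
= 502.3300 MJ

502.3300 MJ


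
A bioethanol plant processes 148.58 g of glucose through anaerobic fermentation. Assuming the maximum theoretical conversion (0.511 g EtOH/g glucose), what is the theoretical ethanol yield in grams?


Theoretical ethanol yield: m_EtOH = 0.511 * m_glucose
m_EtOH = 0.511 * 148.58 = 75.9244 g

75.9244 g


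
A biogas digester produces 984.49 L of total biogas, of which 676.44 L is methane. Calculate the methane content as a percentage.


CH4% = V_CH4 / V_total * 100
= 676.44 / 984.49 * 100
= 68.7097%

68.7097%


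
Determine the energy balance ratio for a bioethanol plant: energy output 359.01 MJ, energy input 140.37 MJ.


EROI = E_out / E_in
= 359.01 / 140.37
= 2.5576

2.5576


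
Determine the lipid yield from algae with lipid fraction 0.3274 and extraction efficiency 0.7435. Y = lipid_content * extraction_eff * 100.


Y = lipid_content * extraction_eff * 100
= 0.3274 * 0.7435 * 100
= 24.3422%

24.3422%


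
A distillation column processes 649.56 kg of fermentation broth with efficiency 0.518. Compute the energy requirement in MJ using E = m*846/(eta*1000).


E = m * 846 / (eta * 1000)
= 649.56 * 846 / (0.518 * 1000)
= 1060.8644 MJ

1060.8644 MJ


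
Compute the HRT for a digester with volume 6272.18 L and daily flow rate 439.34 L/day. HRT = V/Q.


HRT = V / Q
= 6272.18 / 439.34
= 14.2764 days

14.2764 days


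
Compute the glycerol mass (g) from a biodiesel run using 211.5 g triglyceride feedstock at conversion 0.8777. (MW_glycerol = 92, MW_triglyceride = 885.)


glycerol = oil * conv * (92/885)
= 211.5 * 0.8777 * 92 / 885
= 19.2975 g

19.2975 g


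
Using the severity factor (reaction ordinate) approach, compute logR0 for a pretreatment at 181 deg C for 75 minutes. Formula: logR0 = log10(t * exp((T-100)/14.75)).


logR0 = log10(t * exp((T - 100) / 14.75))
= log10(75 * exp((181 - 100) / 14.75))
= 4.2600

4.2600


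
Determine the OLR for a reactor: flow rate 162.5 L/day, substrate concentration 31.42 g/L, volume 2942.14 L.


OLR = Q * S / V
= 162.5 * 31.42 / 2942.14
= 1.7354 g/L/day

1.7354 g/L/day


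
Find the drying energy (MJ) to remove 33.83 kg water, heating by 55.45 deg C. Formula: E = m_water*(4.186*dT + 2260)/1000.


E = m_water * (4.186 * dT + 2260) / 1000
= 33.83 * (4.186 * 55.45 + 2260) / 1000
= 84.3082 MJ

84.3082 MJ


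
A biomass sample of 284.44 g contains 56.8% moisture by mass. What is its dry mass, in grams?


Wd = Ww * (1 - MC/100)
= 284.44 * (1 - 56.8/100)
= 122.8781 g

122.8781 g


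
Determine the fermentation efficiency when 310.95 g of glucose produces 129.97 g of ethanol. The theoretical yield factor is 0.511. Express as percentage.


Fermentation efficiency = (actual / (0.511 * glucose)) * 100
= (129.97 / (0.511 * 310.95)) * 100
= 81.7959%

81.7959%


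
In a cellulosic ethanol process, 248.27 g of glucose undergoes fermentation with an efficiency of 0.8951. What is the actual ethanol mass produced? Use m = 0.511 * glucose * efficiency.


Actual ethanol: m = 0.511 * 248.27 * 0.8951
m = 113.5577 g

113.5577 g


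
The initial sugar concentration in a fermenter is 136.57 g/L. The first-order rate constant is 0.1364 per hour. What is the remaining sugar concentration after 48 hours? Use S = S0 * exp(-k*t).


S = S0 * exp(-k * t)
S = 136.57 * exp(-0.1364 * 48)
S = 0.1959 g/L

0.1959 g/L


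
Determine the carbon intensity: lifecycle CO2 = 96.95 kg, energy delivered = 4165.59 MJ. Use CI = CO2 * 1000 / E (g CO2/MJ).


CI = CO2 * 1000 / E
= 96.95 * 1000 / 4165.59
= 23.2740 g CO2/MJ

23.2740 g CO2/MJ
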